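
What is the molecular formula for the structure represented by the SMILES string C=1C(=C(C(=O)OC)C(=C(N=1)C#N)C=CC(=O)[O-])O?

C11H7N2O5-

Heavy atoms from the SMILES: 11 C, 2 N, 5 O.
Implicit hydrogens by atom environment:
  4 × C (aromatic): no H
  3 × C: no H
  3 × O: no H
  2 × C: 1 H each → 2
  1 × C: 3 H
  1 × C (aromatic): 1 H
  1 × N (aromatic): no H
  1 × N: no H
  1 × O: 1 H
  1 × O (charge -1): no H
  Total hydrogens = 7.
Net charge -1.
Molecular formula: C11H7N2O5-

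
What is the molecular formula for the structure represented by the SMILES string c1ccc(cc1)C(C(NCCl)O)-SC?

Heavy atoms from the SMILES: 10 C, 1 Cl, 1 N, 1 O, 1 S.
Implicit hydrogens by atom environment:
  5 × C (aromatic): 1 H each → 5
  2 × C: 1 H each → 2
  1 × C: 3 H
  1 × C: 2 H
  1 × C (aromatic): no H
  1 × Cl: no H
  1 × N: 1 H
  1 × O: 1 H
  1 × S: no H
  Total hydrogens = 14.
Molecular formula: C10H14ClNOS

C10H14ClNOS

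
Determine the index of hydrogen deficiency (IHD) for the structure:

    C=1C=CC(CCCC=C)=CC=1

Molecular formula from the SMILES: C11H14.
DoU = (2C + 2 + N − H − X)/2 = (2·11 + 2 + 0 − 14 − 0)/2 = 10/2 = 5.
(Structurally: 1 ring(s) + 4 π bond(s) = 5.)

5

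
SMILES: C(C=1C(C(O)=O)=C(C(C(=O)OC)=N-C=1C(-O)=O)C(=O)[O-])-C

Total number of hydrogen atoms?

10

Hydrogens are implicit in SMILES; fill each atom to its normal valence:
  5 × C (aromatic): no H
  5 × O: no H
  4 × C: no H
  2 × C: 3 H each → 6
  2 × O: 1 H each → 2
  1 × C: 2 H
  1 × N (aromatic): no H
  1 × O (charge -1): no H
  Total hydrogens = 10.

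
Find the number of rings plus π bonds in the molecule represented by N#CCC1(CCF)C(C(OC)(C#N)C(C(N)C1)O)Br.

Molecular formula from the SMILES: C12H17BrFN3O2.
DoU = (2C + 2 + N − H − X)/2 = (2·12 + 2 + 3 − 17 − 2)/2 = 10/2 = 5.
(Structurally: 1 ring(s) + 4 π bond(s) = 5.)

5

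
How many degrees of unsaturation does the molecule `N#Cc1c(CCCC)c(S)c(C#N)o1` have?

7

Molecular formula from the SMILES: C10H10N2OS.
DoU = (2C + 2 + N − H − X)/2 = (2·10 + 2 + 2 − 10 − 0)/2 = 14/2 = 7.
(Structurally: 1 ring(s) + 6 π bond(s) = 7.)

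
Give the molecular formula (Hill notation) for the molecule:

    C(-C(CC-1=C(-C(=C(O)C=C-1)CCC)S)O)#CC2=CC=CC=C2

C19H20O2S

Heavy atoms from the SMILES: 19 C, 2 O, 1 S.
Implicit hydrogens by atom environment:
  7 × C (aromatic): 1 H each → 7
  5 × C (aromatic): no H
  3 × C: 2 H each → 6
  2 × C: no H
  2 × O: 1 H each → 2
  1 × C: 3 H
  1 × C: 1 H
  1 × S: 1 H
  Total hydrogens = 20.
Molecular formula: C19H20O2S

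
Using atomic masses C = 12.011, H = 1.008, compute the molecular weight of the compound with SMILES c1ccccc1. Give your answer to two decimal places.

Molecular formula: C6H6.
M = 6×12.011 + 6×1.008 = 78.11 g/mol.

78.11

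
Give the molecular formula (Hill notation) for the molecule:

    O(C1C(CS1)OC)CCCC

Heavy atoms from the SMILES: 8 C, 2 O, 1 S.
Implicit hydrogens by atom environment:
  4 × C: 2 H each → 8
  2 × C: 3 H each → 6
  2 × C: 1 H each → 2
  2 × O: no H
  1 × S: no H
  Total hydrogens = 16.
Molecular formula: C8H16O2S

C8H16O2S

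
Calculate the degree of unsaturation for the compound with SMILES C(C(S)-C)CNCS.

0

Molecular formula from the SMILES: C5H13NS2.
DoU = (2C + 2 + N − H − X)/2 = (2·5 + 2 + 1 − 13 − 0)/2 = 0/2 = 0.
(Structurally: 0 ring(s) + 0 π bond(s) = 0.)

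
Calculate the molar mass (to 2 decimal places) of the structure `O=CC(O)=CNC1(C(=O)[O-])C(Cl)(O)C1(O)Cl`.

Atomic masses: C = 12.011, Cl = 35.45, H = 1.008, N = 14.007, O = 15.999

Molecular formula: C7H6Cl2NO6-.
M = 7×12.011 + 2×35.45 + 6×1.008 + 1×14.007 + 6×15.999 = 271.03 g/mol.

271.03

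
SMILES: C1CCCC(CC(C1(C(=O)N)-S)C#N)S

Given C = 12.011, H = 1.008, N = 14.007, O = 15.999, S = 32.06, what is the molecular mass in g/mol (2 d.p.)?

Molecular formula: C10H16N2OS2.
M = 10×12.011 + 16×1.008 + 2×14.007 + 1×15.999 + 2×32.06 = 244.37 g/mol.

244.37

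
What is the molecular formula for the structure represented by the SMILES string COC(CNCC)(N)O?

Heavy atoms from the SMILES: 5 C, 2 N, 2 O.
Implicit hydrogens by atom environment:
  2 × C: 3 H each → 6
  2 × C: 2 H each → 4
  1 × C: no H
  1 × N: 2 H
  1 × N: 1 H
  1 × O: 1 H
  1 × O: no H
  Total hydrogens = 14.
Molecular formula: C5H14N2O2

C5H14N2O2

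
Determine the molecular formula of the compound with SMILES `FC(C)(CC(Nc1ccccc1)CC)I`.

C12H17FIN

Heavy atoms from the SMILES: 12 C, 1 F, 1 I, 1 N.
Implicit hydrogens by atom environment:
  5 × C (aromatic): 1 H each → 5
  2 × C: 3 H each → 6
  2 × C: 2 H each → 4
  1 × C: 1 H
  1 × C: no H
  1 × C (aromatic): no H
  1 × F: no H
  1 × I: no H
  1 × N: 1 H
  Total hydrogens = 17.
Molecular formula: C12H17FIN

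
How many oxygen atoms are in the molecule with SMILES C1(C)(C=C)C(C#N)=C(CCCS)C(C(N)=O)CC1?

1

The symbol for oxygen appears 1 time in the SMILES.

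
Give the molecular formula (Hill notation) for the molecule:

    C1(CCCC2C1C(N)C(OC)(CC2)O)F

Heavy atoms from the SMILES: 11 C, 1 F, 1 N, 2 O.
Implicit hydrogens by atom environment:
  5 × C: 2 H each → 10
  4 × C: 1 H each → 4
  1 × C: 3 H
  1 × C: no H
  1 × F: no H
  1 × N: 2 H
  1 × O: 1 H
  1 × O: no H
  Total hydrogens = 20.
Molecular formula: C11H20FNO2

C11H20FNO2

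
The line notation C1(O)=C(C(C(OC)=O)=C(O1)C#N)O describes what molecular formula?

C7H5NO5

Heavy atoms from the SMILES: 7 C, 1 N, 5 O.
Implicit hydrogens by atom environment:
  4 × C (aromatic): no H
  2 × C: no H
  2 × O: 1 H each → 2
  2 × O: no H
  1 × C: 3 H
  1 × N: no H
  1 × O (aromatic): no H
  Total hydrogens = 5.
Molecular formula: C7H5NO5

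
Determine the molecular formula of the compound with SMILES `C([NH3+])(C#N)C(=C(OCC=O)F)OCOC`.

Heavy atoms from the SMILES: 8 C, 1 F, 2 N, 4 O.
Implicit hydrogens by atom environment:
  4 × O: no H
  3 × C: no H
  2 × C: 2 H each → 4
  2 × C: 1 H each → 2
  1 × C: 3 H
  1 × F: no H
  1 × N (charge +1): 3 H
  1 × N: no H
  Total hydrogens = 12.
Net charge +1.
Molecular formula: C8H12FN2O4+

C8H12FN2O4+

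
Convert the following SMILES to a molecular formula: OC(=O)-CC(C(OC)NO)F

C5H10FNO4

Heavy atoms from the SMILES: 5 C, 1 F, 1 N, 4 O.
Implicit hydrogens by atom environment:
  2 × C: 1 H each → 2
  2 × O: 1 H each → 2
  2 × O: no H
  1 × C: 3 H
  1 × C: 2 H
  1 × C: no H
  1 × F: no H
  1 × N: 1 H
  Total hydrogens = 10.
Molecular formula: C5H10FNO4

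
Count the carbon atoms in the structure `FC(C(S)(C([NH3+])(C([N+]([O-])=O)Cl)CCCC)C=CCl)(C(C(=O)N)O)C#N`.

13

The symbol for carbon appears 13 times in the SMILES. (Cl is a single chlorine, not C + l.)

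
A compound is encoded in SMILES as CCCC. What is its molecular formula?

Heavy atoms from the SMILES: 4 C.
Implicit hydrogens by atom environment:
  2 × C: 3 H each → 6
  2 × C: 2 H each → 4
  Total hydrogens = 10.
Molecular formula: C4H10

C4H10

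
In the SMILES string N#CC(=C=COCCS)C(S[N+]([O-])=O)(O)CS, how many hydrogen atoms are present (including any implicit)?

Hydrogens are implicit in SMILES; fill each atom to its normal valence:
  4 × C: no H
  3 × C: 2 H each → 6
  2 × O: no H
  2 × S: 1 H each → 2
  1 × C: 1 H
  1 × N: no H
  1 × N (charge +1): no H
  1 × O: 1 H
  1 × O (charge -1): no H
  1 × S: no H
  Total hydrogens = 10.

10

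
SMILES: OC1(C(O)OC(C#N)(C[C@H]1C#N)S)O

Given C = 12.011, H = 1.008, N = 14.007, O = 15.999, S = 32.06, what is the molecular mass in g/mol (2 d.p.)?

216.21

Molecular formula: C7H8N2O4S.
M = 7×12.011 + 8×1.008 + 2×14.007 + 4×15.999 + 1×32.06 = 216.21 g/mol.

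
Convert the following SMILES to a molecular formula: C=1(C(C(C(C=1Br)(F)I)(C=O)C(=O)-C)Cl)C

C9H8BrClFIO2

Heavy atoms from the SMILES: 1 Br, 9 C, 1 Cl, 1 F, 1 I, 2 O.
Implicit hydrogens by atom environment:
  5 × C: no H
  2 × C: 3 H each → 6
  2 × C: 1 H each → 2
  2 × O: no H
  1 × Br: no H
  1 × Cl: no H
  1 × F: no H
  1 × I: no H
  Total hydrogens = 8.
Molecular formula: C9H8BrClFIO2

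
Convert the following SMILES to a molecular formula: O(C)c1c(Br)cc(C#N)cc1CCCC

C12H14BrNO

Heavy atoms from the SMILES: 1 Br, 12 C, 1 N, 1 O.
Implicit hydrogens by atom environment:
  4 × C (aromatic): no H
  3 × C: 2 H each → 6
  2 × C: 3 H each → 6
  2 × C (aromatic): 1 H each → 2
  1 × Br: no H
  1 × C: no H
  1 × N: no H
  1 × O: no H
  Total hydrogens = 14.
Molecular formula: C12H14BrNO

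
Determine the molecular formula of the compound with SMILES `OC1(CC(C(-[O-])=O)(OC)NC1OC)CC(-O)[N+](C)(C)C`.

C12H24N2O6

Heavy atoms from the SMILES: 12 C, 2 N, 6 O.
Implicit hydrogens by atom environment:
  5 × C: 3 H each → 15
  3 × C: no H
  3 × O: no H
  2 × C: 2 H each → 4
  2 × C: 1 H each → 2
  2 × O: 1 H each → 2
  1 × N: 1 H
  1 × N (charge +1): no H
  1 × O (charge -1): no H
  Total hydrogens = 24.
Molecular formula: C12H24N2O6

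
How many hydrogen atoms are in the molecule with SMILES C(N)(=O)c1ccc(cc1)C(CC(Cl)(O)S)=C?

12

Hydrogens are implicit in SMILES; fill each atom to its normal valence:
  4 × C (aromatic): 1 H each → 4
  3 × C: no H
  2 × C: 2 H each → 4
  2 × C (aromatic): no H
  1 × Cl: no H
  1 × N: 2 H
  1 × O: 1 H
  1 × O: no H
  1 × S: 1 H
  Total hydrogens = 12.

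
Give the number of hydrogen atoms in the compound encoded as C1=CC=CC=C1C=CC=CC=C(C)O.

14

Hydrogens are implicit in SMILES; fill each atom to its normal valence:
  5 × C: 1 H each → 5
  5 × C (aromatic): 1 H each → 5
  1 × C: 3 H
  1 × C: no H
  1 × C (aromatic): no H
  1 × O: 1 H
  Total hydrogens = 14.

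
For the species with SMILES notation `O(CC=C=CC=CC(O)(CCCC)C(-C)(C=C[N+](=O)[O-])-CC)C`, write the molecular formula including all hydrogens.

Heavy atoms from the SMILES: 18 C, 1 N, 4 O.
Implicit hydrogens by atom environment:
  6 × C: 1 H each → 6
  5 × C: 2 H each → 10
  4 × C: 3 H each → 12
  3 × C: no H
  2 × O: no H
  1 × N (charge +1): no H
  1 × O: 1 H
  1 × O (charge -1): no H
  Total hydrogens = 29.
Molecular formula: C18H29NO4

C18H29NO4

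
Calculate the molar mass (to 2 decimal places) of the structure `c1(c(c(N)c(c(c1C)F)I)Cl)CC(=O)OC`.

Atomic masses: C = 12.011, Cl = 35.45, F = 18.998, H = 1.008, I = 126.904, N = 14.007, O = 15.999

Molecular formula: C10H10ClFINO2.
M = 10×12.011 + 1×35.45 + 1×18.998 + 10×1.008 + 1×126.904 + 1×14.007 + 2×15.999 = 357.55 g/mol.

357.55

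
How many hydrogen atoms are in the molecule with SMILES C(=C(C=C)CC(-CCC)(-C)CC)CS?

24

Hydrogens are implicit in SMILES; fill each atom to its normal valence:
  6 × C: 2 H each → 12
  3 × C: 3 H each → 9
  2 × C: 1 H each → 2
  2 × C: no H
  1 × S: 1 H
  Total hydrogens = 24.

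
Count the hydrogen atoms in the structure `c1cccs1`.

Hydrogens are implicit in SMILES; fill each atom to its normal valence:
  4 × C (aromatic): 1 H each → 4
  1 × S (aromatic): no H
  Total hydrogens = 4.

4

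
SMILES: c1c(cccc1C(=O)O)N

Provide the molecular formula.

C7H7NO2

Heavy atoms from the SMILES: 7 C, 1 N, 2 O.
Implicit hydrogens by atom environment:
  4 × C (aromatic): 1 H each → 4
  2 × C (aromatic): no H
  1 × C: no H
  1 × N: 2 H
  1 × O: 1 H
  1 × O: no H
  Total hydrogens = 7.
Molecular formula: C7H7NO2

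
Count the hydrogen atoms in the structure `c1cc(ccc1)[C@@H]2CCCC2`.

Hydrogens are implicit in SMILES; fill each atom to its normal valence:
  5 × C (aromatic): 1 H each → 5
  4 × C: 2 H each → 8
  1 × C: 1 H
  1 × C (aromatic): no H
  Total hydrogens = 14.

14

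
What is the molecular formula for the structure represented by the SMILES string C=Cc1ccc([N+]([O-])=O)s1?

Heavy atoms from the SMILES: 6 C, 1 N, 2 O, 1 S.
Implicit hydrogens by atom environment:
  2 × C (aromatic): 1 H each → 2
  2 × C (aromatic): no H
  1 × C: 2 H
  1 × C: 1 H
  1 × N (charge +1): no H
  1 × O: no H
  1 × O (charge -1): no H
  1 × S (aromatic): no H
  Total hydrogens = 5.
Molecular formula: C6H5NO2S

C6H5NO2S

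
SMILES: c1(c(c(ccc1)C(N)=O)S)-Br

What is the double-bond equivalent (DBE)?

Molecular formula from the SMILES: C7H6BrNOS.
DoU = (2C + 2 + N − H − X)/2 = (2·7 + 2 + 1 − 6 − 1)/2 = 10/2 = 5.
(Structurally: 1 ring(s) + 4 π bond(s) = 5.)

5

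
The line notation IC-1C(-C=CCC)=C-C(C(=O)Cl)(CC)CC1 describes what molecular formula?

Heavy atoms from the SMILES: 13 C, 1 Cl, 1 I, 1 O.
Implicit hydrogens by atom environment:
  4 × C: 2 H each → 8
  4 × C: 1 H each → 4
  3 × C: no H
  2 × C: 3 H each → 6
  1 × Cl: no H
  1 × I: no H
  1 × O: no H
  Total hydrogens = 18.
Molecular formula: C13H18ClIO

C13H18ClIO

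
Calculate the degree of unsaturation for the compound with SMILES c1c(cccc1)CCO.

4

Molecular formula from the SMILES: C8H10O.
DoU = (2C + 2 + N − H − X)/2 = (2·8 + 2 + 0 − 10 − 0)/2 = 8/2 = 4.
(Structurally: 1 ring(s) + 3 π bond(s) = 4.)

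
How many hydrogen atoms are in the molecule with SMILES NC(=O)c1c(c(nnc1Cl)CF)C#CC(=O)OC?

7

Hydrogens are implicit in SMILES; fill each atom to its normal valence:
  4 × C (aromatic): no H
  4 × C: no H
  3 × O: no H
  2 × N (aromatic): no H
  1 × C: 3 H
  1 × C: 2 H
  1 × Cl: no H
  1 × F: no H
  1 × N: 2 H
  Total hydrogens = 7.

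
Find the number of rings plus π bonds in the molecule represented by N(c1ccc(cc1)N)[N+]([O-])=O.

5

Molecular formula from the SMILES: C6H7N3O2.
DoU = (2C + 2 + N − H − X)/2 = (2·6 + 2 + 3 − 7 − 0)/2 = 10/2 = 5.
(Structurally: 1 ring(s) + 4 π bond(s) = 5.)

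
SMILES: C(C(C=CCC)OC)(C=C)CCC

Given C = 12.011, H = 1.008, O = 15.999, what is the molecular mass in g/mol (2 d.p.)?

Molecular formula: C12H22O.
M = 12×12.011 + 22×1.008 + 1×15.999 = 182.31 g/mol.

182.31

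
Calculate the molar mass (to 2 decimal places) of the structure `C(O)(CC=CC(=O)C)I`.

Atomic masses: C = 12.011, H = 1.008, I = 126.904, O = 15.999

Molecular formula: C6H9IO2.
M = 6×12.011 + 9×1.008 + 1×126.904 + 2×15.999 = 240.04 g/mol.

240.04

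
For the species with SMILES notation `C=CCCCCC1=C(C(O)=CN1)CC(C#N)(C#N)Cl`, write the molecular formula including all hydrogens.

C14H16ClN3O

Heavy atoms from the SMILES: 14 C, 1 Cl, 3 N, 1 O.
Implicit hydrogens by atom environment:
  6 × C: 2 H each → 12
  3 × C (aromatic): no H
  3 × C: no H
  2 × N: no H
  1 × C (aromatic): 1 H
  1 × C: 1 H
  1 × Cl: no H
  1 × N (aromatic): 1 H
  1 × O: 1 H
  Total hydrogens = 16.
Molecular formula: C14H16ClN3O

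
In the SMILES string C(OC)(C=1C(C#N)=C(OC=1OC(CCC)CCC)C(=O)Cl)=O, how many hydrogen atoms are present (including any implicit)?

18

Hydrogens are implicit in SMILES; fill each atom to its normal valence:
  4 × C: 2 H each → 8
  4 × C (aromatic): no H
  4 × O: no H
  3 × C: 3 H each → 9
  3 × C: no H
  1 × C: 1 H
  1 × Cl: no H
  1 × N: no H
  1 × O (aromatic): no H
  Total hydrogens = 18.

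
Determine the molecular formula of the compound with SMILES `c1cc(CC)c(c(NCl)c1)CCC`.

C11H16ClN

Heavy atoms from the SMILES: 11 C, 1 Cl, 1 N.
Implicit hydrogens by atom environment:
  3 × C: 2 H each → 6
  3 × C (aromatic): 1 H each → 3
  3 × C (aromatic): no H
  2 × C: 3 H each → 6
  1 × Cl: no H
  1 × N: 1 H
  Total hydrogens = 16.
Molecular formula: C11H16ClN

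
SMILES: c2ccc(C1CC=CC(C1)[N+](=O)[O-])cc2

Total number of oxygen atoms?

2

The symbol for oxygen appears 2 times in the SMILES.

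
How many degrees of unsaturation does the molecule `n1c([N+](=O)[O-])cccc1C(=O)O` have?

Molecular formula from the SMILES: C6H4N2O4.
DoU = (2C + 2 + N − H − X)/2 = (2·6 + 2 + 2 − 4 − 0)/2 = 12/2 = 6.
(Structurally: 1 ring(s) + 5 π bond(s) = 6.)

6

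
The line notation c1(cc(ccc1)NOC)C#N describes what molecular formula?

Heavy atoms from the SMILES: 8 C, 2 N, 1 O.
Implicit hydrogens by atom environment:
  4 × C (aromatic): 1 H each → 4
  2 × C (aromatic): no H
  1 × C: 3 H
  1 × C: no H
  1 × N: 1 H
  1 × N: no H
  1 × O: no H
  Total hydrogens = 8.
Molecular formula: C8H8N2O

C8H8N2O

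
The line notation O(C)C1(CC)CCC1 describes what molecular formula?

C7H14O

Heavy atoms from the SMILES: 7 C, 1 O.
Implicit hydrogens by atom environment:
  4 × C: 2 H each → 8
  2 × C: 3 H each → 6
  1 × C: no H
  1 × O: no H
  Total hydrogens = 14.
Molecular formula: C7H14O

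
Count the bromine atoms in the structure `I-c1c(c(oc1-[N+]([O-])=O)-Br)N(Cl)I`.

The symbol for bromine appears 1 time in the SMILES.

1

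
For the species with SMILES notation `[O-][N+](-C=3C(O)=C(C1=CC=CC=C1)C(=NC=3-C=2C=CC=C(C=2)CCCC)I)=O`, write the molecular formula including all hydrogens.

C21H19IN2O3

Heavy atoms from the SMILES: 21 C, 1 I, 2 N, 3 O.
Implicit hydrogens by atom environment:
  9 × C (aromatic): 1 H each → 9
  8 × C (aromatic): no H
  3 × C: 2 H each → 6
  1 × C: 3 H
  1 × I: no H
  1 × N (aromatic): no H
  1 × N (charge +1): no H
  1 × O: 1 H
  1 × O: no H
  1 × O (charge -1): no H
  Total hydrogens = 19.
Molecular formula: C21H19IN2O3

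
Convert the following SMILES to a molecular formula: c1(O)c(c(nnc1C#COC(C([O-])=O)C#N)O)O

Heavy atoms from the SMILES: 9 C, 3 N, 6 O.
Implicit hydrogens by atom environment:
  4 × C (aromatic): no H
  4 × C: no H
  3 × O: 1 H each → 3
  2 × N (aromatic): no H
  2 × O: no H
  1 × C: 1 H
  1 × N: no H
  1 × O (charge -1): no H
  Total hydrogens = 4.
Net charge -1.
Molecular formula: C9H4N3O6-

C9H4N3O6-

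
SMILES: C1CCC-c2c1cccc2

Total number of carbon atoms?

The symbol for carbon appears 10 times in the SMILES. Lowercase c denotes aromatic carbon and counts toward C.

10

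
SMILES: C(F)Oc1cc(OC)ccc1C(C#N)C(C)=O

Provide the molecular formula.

C12H12FNO3

Heavy atoms from the SMILES: 12 C, 1 F, 1 N, 3 O.
Implicit hydrogens by atom environment:
  3 × C (aromatic): 1 H each → 3
  3 × C (aromatic): no H
  3 × O: no H
  2 × C: 3 H each → 6
  2 × C: no H
  1 × C: 2 H
  1 × C: 1 H
  1 × F: no H
  1 × N: no H
  Total hydrogens = 12.
Molecular formula: C12H12FNO3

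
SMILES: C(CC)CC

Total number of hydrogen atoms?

Hydrogens are implicit in SMILES; fill each atom to its normal valence:
  3 × C: 2 H each → 6
  2 × C: 3 H each → 6
  Total hydrogens = 12.

12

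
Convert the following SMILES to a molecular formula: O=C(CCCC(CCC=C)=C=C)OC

Heavy atoms from the SMILES: 12 C, 2 O.
Implicit hydrogens by atom environment:
  7 × C: 2 H each → 14
  3 × C: no H
  2 × O: no H
  1 × C: 3 H
  1 × C: 1 H
  Total hydrogens = 18.
Molecular formula: C12H18O2

C12H18O2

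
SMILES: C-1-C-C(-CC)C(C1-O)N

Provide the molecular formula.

Heavy atoms from the SMILES: 7 C, 1 N, 1 O.
Implicit hydrogens by atom environment:
  3 × C: 2 H each → 6
  3 × C: 1 H each → 3
  1 × C: 3 H
  1 × N: 2 H
  1 × O: 1 H
  Total hydrogens = 15.
Molecular formula: C7H15NO

C7H15NO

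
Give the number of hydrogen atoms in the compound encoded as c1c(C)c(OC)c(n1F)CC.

Hydrogens are implicit in SMILES; fill each atom to its normal valence:
  3 × C: 3 H each → 9
  3 × C (aromatic): no H
  1 × C: 2 H
  1 × C (aromatic): 1 H
  1 × F: no H
  1 × N (aromatic): no H
  1 × O: no H
  Total hydrogens = 12.

12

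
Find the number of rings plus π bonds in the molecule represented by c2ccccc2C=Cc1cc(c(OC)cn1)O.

9

Molecular formula from the SMILES: C14H13NO2.
DoU = (2C + 2 + N − H − X)/2 = (2·14 + 2 + 1 − 13 − 0)/2 = 18/2 = 9.
(Structurally: 2 ring(s) + 7 π bond(s) = 9.)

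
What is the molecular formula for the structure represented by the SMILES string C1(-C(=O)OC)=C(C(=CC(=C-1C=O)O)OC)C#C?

C12H10O5

Heavy atoms from the SMILES: 12 C, 5 O.
Implicit hydrogens by atom environment:
  5 × C (aromatic): no H
  4 × O: no H
  2 × C: 3 H each → 6
  2 × C: 1 H each → 2
  2 × C: no H
  1 × C (aromatic): 1 H
  1 × O: 1 H
  Total hydrogens = 10.
Molecular formula: C12H10O5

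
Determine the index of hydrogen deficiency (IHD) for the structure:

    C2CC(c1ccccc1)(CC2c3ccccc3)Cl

Molecular formula from the SMILES: C17H17Cl.
DoU = (2C + 2 + N − H − X)/2 = (2·17 + 2 + 0 − 17 − 1)/2 = 18/2 = 9.
(Structurally: 3 ring(s) + 6 π bond(s) = 9.)

9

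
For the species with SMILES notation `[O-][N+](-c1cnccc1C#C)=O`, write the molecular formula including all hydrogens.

C7H4N2O2

Heavy atoms from the SMILES: 7 C, 2 N, 2 O.
Implicit hydrogens by atom environment:
  3 × C (aromatic): 1 H each → 3
  2 × C (aromatic): no H
  1 × C: 1 H
  1 × C: no H
  1 × N (aromatic): no H
  1 × N (charge +1): no H
  1 × O: no H
  1 × O (charge -1): no H
  Total hydrogens = 4.
Molecular formula: C7H4N2O2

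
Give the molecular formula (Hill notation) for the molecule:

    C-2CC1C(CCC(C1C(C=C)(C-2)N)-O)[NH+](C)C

C14H27N2O+

Heavy atoms from the SMILES: 14 C, 2 N, 1 O.
Implicit hydrogens by atom environment:
  6 × C: 2 H each → 12
  5 × C: 1 H each → 5
  2 × C: 3 H each → 6
  1 × C: no H
  1 × N: 2 H
  1 × N (charge +1): 1 H
  1 × O: 1 H
  Total hydrogens = 27.
Net charge +1.
Molecular formula: C14H27N2O+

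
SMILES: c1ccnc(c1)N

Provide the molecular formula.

C5H6N2

Heavy atoms from the SMILES: 5 C, 2 N.
Implicit hydrogens by atom environment:
  4 × C (aromatic): 1 H each → 4
  1 × C (aromatic): no H
  1 × N: 2 H
  1 × N (aromatic): no H
  Total hydrogens = 6.
Molecular formula: C5H6N2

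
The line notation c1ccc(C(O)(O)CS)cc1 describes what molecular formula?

C8H10O2S

Heavy atoms from the SMILES: 8 C, 2 O, 1 S.
Implicit hydrogens by atom environment:
  5 × C (aromatic): 1 H each → 5
  2 × O: 1 H each → 2
  1 × C: 2 H
  1 × C: no H
  1 × C (aromatic): no H
  1 × S: 1 H
  Total hydrogens = 10.
Molecular formula: C8H10O2S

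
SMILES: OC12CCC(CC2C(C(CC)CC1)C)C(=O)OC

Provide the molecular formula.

C15H26O3

Heavy atoms from the SMILES: 15 C, 3 O.
Implicit hydrogens by atom environment:
  6 × C: 2 H each → 12
  4 × C: 1 H each → 4
  3 × C: 3 H each → 9
  2 × C: no H
  2 × O: no H
  1 × O: 1 H
  Total hydrogens = 26.
Molecular formula: C15H26O3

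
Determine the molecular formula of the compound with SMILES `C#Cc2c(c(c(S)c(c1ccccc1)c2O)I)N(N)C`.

Heavy atoms from the SMILES: 15 C, 1 I, 2 N, 1 O, 1 S.
Implicit hydrogens by atom environment:
  7 × C (aromatic): no H
  5 × C (aromatic): 1 H each → 5
  1 × C: 3 H
  1 × C: 1 H
  1 × C: no H
  1 × I: no H
  1 × N: 2 H
  1 × N: no H
  1 × O: 1 H
  1 × S: 1 H
  Total hydrogens = 13.
Molecular formula: C15H13IN2OS

C15H13IN2OS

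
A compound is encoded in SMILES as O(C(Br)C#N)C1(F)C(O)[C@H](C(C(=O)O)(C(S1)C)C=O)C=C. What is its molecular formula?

Heavy atoms from the SMILES: 1 Br, 12 C, 1 F, 1 N, 5 O, 1 S.
Implicit hydrogens by atom environment:
  6 × C: 1 H each → 6
  4 × C: no H
  3 × O: no H
  2 × O: 1 H each → 2
  1 × Br: no H
  1 × C: 3 H
  1 × C: 2 H
  1 × F: no H
  1 × N: no H
  1 × S: no H
  Total hydrogens = 13.
Molecular formula: C12H13BrFNO5S

C12H13BrFNO5S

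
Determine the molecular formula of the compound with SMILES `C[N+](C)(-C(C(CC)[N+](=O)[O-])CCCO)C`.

Heavy atoms from the SMILES: 10 C, 2 N, 3 O.
Implicit hydrogens by atom environment:
  4 × C: 3 H each → 12
  4 × C: 2 H each → 8
  2 × C: 1 H each → 2
  2 × N (charge +1): no H
  1 × O: 1 H
  1 × O: no H
  1 × O (charge -1): no H
  Total hydrogens = 23.
Net charge +1.
Molecular formula: C10H23N2O3+

C10H23N2O3+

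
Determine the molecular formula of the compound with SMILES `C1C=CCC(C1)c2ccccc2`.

C12H14

Heavy atoms from the SMILES: 12 C.
Implicit hydrogens by atom environment:
  5 × C (aromatic): 1 H each → 5
  3 × C: 2 H each → 6
  3 × C: 1 H each → 3
  1 × C (aromatic): no H
  Total hydrogens = 14.
Molecular formula: C12H14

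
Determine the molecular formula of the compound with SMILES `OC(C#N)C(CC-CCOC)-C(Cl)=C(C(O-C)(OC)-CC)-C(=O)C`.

C17H28ClNO5

Heavy atoms from the SMILES: 17 C, 1 Cl, 1 N, 5 O.
Implicit hydrogens by atom environment:
  5 × C: 3 H each → 15
  5 × C: 2 H each → 10
  5 × C: no H
  4 × O: no H
  2 × C: 1 H each → 2
  1 × Cl: no H
  1 × N: no H
  1 × O: 1 H
  Total hydrogens = 28.
Molecular formula: C17H28ClNO5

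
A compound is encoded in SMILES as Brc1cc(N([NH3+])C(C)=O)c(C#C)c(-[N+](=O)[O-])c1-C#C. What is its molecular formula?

C12H9BrN3O3+

Heavy atoms from the SMILES: 1 Br, 12 C, 3 N, 3 O.
Implicit hydrogens by atom environment:
  5 × C (aromatic): no H
  3 × C: no H
  2 × C: 1 H each → 2
  2 × O: no H
  1 × Br: no H
  1 × C: 3 H
  1 × C (aromatic): 1 H
  1 × N (charge +1): 3 H
  1 × N: no H
  1 × N (charge +1): no H
  1 × O (charge -1): no H
  Total hydrogens = 9.
Net charge +1.
Molecular formula: C12H9BrN3O3+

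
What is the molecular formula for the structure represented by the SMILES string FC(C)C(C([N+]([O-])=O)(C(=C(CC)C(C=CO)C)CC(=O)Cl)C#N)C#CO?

Heavy atoms from the SMILES: 17 C, 1 Cl, 1 F, 2 N, 5 O.
Implicit hydrogens by atom environment:
  7 × C: no H
  5 × C: 1 H each → 5
  3 × C: 3 H each → 9
  2 × C: 2 H each → 4
  2 × O: 1 H each → 2
  2 × O: no H
  1 × Cl: no H
  1 × F: no H
  1 × N: no H
  1 × N (charge +1): no H
  1 × O (charge -1): no H
  Total hydrogens = 20.
Molecular formula: C17H20ClFN2O5

C17H20ClFN2O5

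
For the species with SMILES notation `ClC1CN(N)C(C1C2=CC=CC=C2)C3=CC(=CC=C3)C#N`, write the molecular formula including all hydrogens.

Heavy atoms from the SMILES: 17 C, 1 Cl, 3 N.
Implicit hydrogens by atom environment:
  9 × C (aromatic): 1 H each → 9
  3 × C: 1 H each → 3
  3 × C (aromatic): no H
  2 × N: no H
  1 × C: 2 H
  1 × C: no H
  1 × Cl: no H
  1 × N: 2 H
  Total hydrogens = 16.
Molecular formula: C17H16ClN3

C17H16ClN3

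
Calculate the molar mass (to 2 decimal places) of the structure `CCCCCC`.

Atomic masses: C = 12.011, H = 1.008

86.18

Molecular formula: C6H14.
M = 6×12.011 + 14×1.008 = 86.18 g/mol.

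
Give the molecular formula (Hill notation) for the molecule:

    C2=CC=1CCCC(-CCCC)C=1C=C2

Heavy atoms from the SMILES: 14 C.
Implicit hydrogens by atom environment:
  6 × C: 2 H each → 12
  4 × C (aromatic): 1 H each → 4
  2 × C (aromatic): no H
  1 × C: 3 H
  1 × C: 1 H
  Total hydrogens = 20.
Molecular formula: C14H20

C14H20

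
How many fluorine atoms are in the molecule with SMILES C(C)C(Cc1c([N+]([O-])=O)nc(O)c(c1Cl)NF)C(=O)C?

The symbol for fluorine appears 1 time in the SMILES.

1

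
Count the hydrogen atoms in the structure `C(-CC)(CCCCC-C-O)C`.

Hydrogens are implicit in SMILES; fill each atom to its normal valence:
  7 × C: 2 H each → 14
  2 × C: 3 H each → 6
  1 × C: 1 H
  1 × O: 1 H
  Total hydrogens = 22.

22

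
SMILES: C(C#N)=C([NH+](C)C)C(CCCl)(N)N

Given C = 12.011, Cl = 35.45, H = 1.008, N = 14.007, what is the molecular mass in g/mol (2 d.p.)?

Molecular formula: C8H16ClN4+.
M = 8×12.011 + 1×35.45 + 16×1.008 + 4×14.007 = 203.69 g/mol.

203.69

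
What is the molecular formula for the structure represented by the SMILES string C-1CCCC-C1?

C6H12

Heavy atoms from the SMILES: 6 C.
Implicit hydrogens by atom environment:
  6 × C: 2 H each → 12
  Total hydrogens = 12.
Molecular formula: C6H12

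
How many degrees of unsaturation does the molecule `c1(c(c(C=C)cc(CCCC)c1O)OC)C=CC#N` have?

8

Molecular formula from the SMILES: C16H19NO2.
DoU = (2C + 2 + N − H − X)/2 = (2·16 + 2 + 1 − 19 − 0)/2 = 16/2 = 8.
(Structurally: 1 ring(s) + 7 π bond(s) = 8.)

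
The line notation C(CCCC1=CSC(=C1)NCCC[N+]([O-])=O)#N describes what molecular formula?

Heavy atoms from the SMILES: 11 C, 3 N, 2 O, 1 S.
Implicit hydrogens by atom environment:
  6 × C: 2 H each → 12
  2 × C (aromatic): 1 H each → 2
  2 × C (aromatic): no H
  1 × C: no H
  1 × N: 1 H
  1 × N (charge +1): no H
  1 × N: no H
  1 × O: no H
  1 × O (charge -1): no H
  1 × S (aromatic): no H
  Total hydrogens = 15.
Molecular formula: C11H15N3O2S

C11H15N3O2S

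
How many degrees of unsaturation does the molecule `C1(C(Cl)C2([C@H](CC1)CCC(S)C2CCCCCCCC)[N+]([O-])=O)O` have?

Molecular formula from the SMILES: C18H32ClNO3S.
DoU = (2C + 2 + N − H − X)/2 = (2·18 + 2 + 1 − 32 − 1)/2 = 6/2 = 3.
(Structurally: 2 ring(s) + 1 π bond(s) = 3.)

3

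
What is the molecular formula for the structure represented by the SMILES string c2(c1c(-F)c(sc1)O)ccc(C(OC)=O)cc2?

Heavy atoms from the SMILES: 12 C, 1 F, 3 O, 1 S.
Implicit hydrogens by atom environment:
  5 × C (aromatic): 1 H each → 5
  5 × C (aromatic): no H
  2 × O: no H
  1 × C: 3 H
  1 × C: no H
  1 × F: no H
  1 × O: 1 H
  1 × S (aromatic): no H
  Total hydrogens = 9.
Molecular formula: C12H9FO3S

C12H9FO3S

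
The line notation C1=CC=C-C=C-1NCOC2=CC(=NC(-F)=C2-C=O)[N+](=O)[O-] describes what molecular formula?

C13H10FN3O4

Heavy atoms from the SMILES: 13 C, 1 F, 3 N, 4 O.
Implicit hydrogens by atom environment:
  6 × C (aromatic): 1 H each → 6
  5 × C (aromatic): no H
  3 × O: no H
  1 × C: 2 H
  1 × C: 1 H
  1 × F: no H
  1 × N: 1 H
  1 × N (aromatic): no H
  1 × N (charge +1): no H
  1 × O (charge -1): no H
  Total hydrogens = 10.
Molecular formula: C13H10FN3O4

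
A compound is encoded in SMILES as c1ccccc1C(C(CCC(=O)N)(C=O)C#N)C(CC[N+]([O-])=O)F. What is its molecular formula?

Heavy atoms from the SMILES: 16 C, 1 F, 3 N, 4 O.
Implicit hydrogens by atom environment:
  5 × C (aromatic): 1 H each → 5
  4 × C: 2 H each → 8
  3 × C: 1 H each → 3
  3 × C: no H
  3 × O: no H
  1 × C (aromatic): no H
  1 × F: no H
  1 × N: 2 H
  1 × N: no H
  1 × N (charge +1): no H
  1 × O (charge -1): no H
  Total hydrogens = 18.
Molecular formula: C16H18FN3O4

C16H18FN3O4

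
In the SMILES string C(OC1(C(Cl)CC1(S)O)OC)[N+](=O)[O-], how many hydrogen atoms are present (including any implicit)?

Hydrogens are implicit in SMILES; fill each atom to its normal valence:
  3 × O: no H
  2 × C: 2 H each → 4
  2 × C: no H
  1 × C: 3 H
  1 × C: 1 H
  1 × Cl: no H
  1 × N (charge +1): no H
  1 × O: 1 H
  1 × O (charge -1): no H
  1 × S: 1 H
  Total hydrogens = 10.

10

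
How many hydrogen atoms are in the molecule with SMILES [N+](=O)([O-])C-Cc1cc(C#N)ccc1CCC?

Hydrogens are implicit in SMILES; fill each atom to its normal valence:
  4 × C: 2 H each → 8
  3 × C (aromatic): 1 H each → 3
  3 × C (aromatic): no H
  1 × C: 3 H
  1 × C: no H
  1 × N: no H
  1 × N (charge +1): no H
  1 × O: no H
  1 × O (charge -1): no H
  Total hydrogens = 14.

14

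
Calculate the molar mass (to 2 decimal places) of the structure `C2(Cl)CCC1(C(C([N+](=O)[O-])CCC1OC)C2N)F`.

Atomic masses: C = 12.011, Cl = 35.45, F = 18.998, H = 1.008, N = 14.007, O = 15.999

Molecular formula: C11H18ClFN2O3.
M = 11×12.011 + 1×35.45 + 1×18.998 + 18×1.008 + 2×14.007 + 3×15.999 = 280.72 g/mol.

280.72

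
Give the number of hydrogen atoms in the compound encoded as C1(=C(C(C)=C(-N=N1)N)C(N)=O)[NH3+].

Hydrogens are implicit in SMILES; fill each atom to its normal valence:
  4 × C (aromatic): no H
  2 × N: 2 H each → 4
  2 × N (aromatic): no H
  1 × C: 3 H
  1 × C: no H
  1 × N (charge +1): 3 H
  1 × O: no H
  Total hydrogens = 10.

10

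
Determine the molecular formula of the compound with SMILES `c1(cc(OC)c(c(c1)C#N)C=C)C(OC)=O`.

C12H11NO3

Heavy atoms from the SMILES: 12 C, 1 N, 3 O.
Implicit hydrogens by atom environment:
  4 × C (aromatic): no H
  3 × O: no H
  2 × C: 3 H each → 6
  2 × C (aromatic): 1 H each → 2
  2 × C: no H
  1 × C: 2 H
  1 × C: 1 H
  1 × N: no H
  Total hydrogens = 11.
Molecular formula: C12H11NO3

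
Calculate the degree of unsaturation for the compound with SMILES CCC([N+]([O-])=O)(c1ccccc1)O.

5

Molecular formula from the SMILES: C9H11NO3.
DoU = (2C + 2 + N − H − X)/2 = (2·9 + 2 + 1 − 11 − 0)/2 = 10/2 = 5.
(Structurally: 1 ring(s) + 4 π bond(s) = 5.)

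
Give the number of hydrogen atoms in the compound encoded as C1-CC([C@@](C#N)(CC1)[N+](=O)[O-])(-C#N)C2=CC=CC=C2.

13

Hydrogens are implicit in SMILES; fill each atom to its normal valence:
  5 × C (aromatic): 1 H each → 5
  4 × C: 2 H each → 8
  4 × C: no H
  2 × N: no H
  1 × C (aromatic): no H
  1 × N (charge +1): no H
  1 × O: no H
  1 × O (charge -1): no H
  Total hydrogens = 13.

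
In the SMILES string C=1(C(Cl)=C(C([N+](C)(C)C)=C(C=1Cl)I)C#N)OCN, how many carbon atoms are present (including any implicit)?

11

The symbol for carbon appears 11 times in the SMILES. (Cl is a single chlorine, not C + l.)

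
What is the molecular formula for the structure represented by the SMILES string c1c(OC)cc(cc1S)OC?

Heavy atoms from the SMILES: 8 C, 2 O, 1 S.
Implicit hydrogens by atom environment:
  3 × C (aromatic): 1 H each → 3
  3 × C (aromatic): no H
  2 × C: 3 H each → 6
  2 × O: no H
  1 × S: 1 H
  Total hydrogens = 10.
Molecular formula: C8H10O2S

C8H10O2S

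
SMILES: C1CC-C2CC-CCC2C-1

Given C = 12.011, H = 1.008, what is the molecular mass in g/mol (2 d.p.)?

Molecular formula: C10H18.
M = 10×12.011 + 18×1.008 = 138.25 g/mol.

138.25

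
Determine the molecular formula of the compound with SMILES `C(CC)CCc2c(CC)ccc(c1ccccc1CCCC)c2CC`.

Heavy atoms from the SMILES: 25 C.
Implicit hydrogens by atom environment:
  9 × C: 2 H each → 18
  6 × C (aromatic): 1 H each → 6
  6 × C (aromatic): no H
  4 × C: 3 H each → 12
  Total hydrogens = 36.
Molecular formula: C25H36

C25H36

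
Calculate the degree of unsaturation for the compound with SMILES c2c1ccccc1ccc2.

7

Molecular formula from the SMILES: C10H8.
DoU = (2C + 2 + N − H − X)/2 = (2·10 + 2 + 0 − 8 − 0)/2 = 14/2 = 7.
(Structurally: 2 ring(s) + 5 π bond(s) = 7.)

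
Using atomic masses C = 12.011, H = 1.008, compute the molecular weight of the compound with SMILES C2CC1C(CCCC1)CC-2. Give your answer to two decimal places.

Molecular formula: C10H18.
M = 10×12.011 + 18×1.008 = 138.25 g/mol.

138.25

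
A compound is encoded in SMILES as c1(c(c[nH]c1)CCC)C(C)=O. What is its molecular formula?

Heavy atoms from the SMILES: 9 C, 1 N, 1 O.
Implicit hydrogens by atom environment:
  2 × C: 3 H each → 6
  2 × C: 2 H each → 4
  2 × C (aromatic): 1 H each → 2
  2 × C (aromatic): no H
  1 × C: no H
  1 × N (aromatic): 1 H
  1 × O: no H
  Total hydrogens = 13.
Molecular formula: C9H13NO

C9H13NO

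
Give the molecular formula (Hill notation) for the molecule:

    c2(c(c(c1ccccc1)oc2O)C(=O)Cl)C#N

Heavy atoms from the SMILES: 12 C, 1 Cl, 1 N, 3 O.
Implicit hydrogens by atom environment:
  5 × C (aromatic): 1 H each → 5
  5 × C (aromatic): no H
  2 × C: no H
  1 × Cl: no H
  1 × N: no H
  1 × O: 1 H
  1 × O (aromatic): no H
  1 × O: no H
  Total hydrogens = 6.
Molecular formula: C12H6ClNO3

C12H6ClNO3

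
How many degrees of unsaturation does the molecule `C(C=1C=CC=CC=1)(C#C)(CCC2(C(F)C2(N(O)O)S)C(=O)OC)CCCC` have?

8

Molecular formula from the SMILES: C20H26FNO4S.
DoU = (2C + 2 + N − H − X)/2 = (2·20 + 2 + 1 − 26 − 1)/2 = 16/2 = 8.
(Structurally: 2 ring(s) + 6 π bond(s) = 8.)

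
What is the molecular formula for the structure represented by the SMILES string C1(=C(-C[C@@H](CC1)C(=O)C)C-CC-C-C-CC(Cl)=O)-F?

C15H22ClFO2

Heavy atoms from the SMILES: 15 C, 1 Cl, 1 F, 2 O.
Implicit hydrogens by atom environment:
  9 × C: 2 H each → 18
  4 × C: no H
  2 × O: no H
  1 × C: 3 H
  1 × C: 1 H
  1 × Cl: no H
  1 × F: no H
  Total hydrogens = 22.
Molecular formula: C15H22ClFO2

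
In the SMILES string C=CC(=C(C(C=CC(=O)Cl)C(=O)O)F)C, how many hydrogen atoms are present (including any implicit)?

10

Hydrogens are implicit in SMILES; fill each atom to its normal valence:
  4 × C: 1 H each → 4
  4 × C: no H
  2 × O: no H
  1 × C: 3 H
  1 × C: 2 H
  1 × Cl: no H
  1 × F: no H
  1 × O: 1 H
  Total hydrogens = 10.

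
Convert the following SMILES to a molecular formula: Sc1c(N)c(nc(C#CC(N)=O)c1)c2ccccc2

Heavy atoms from the SMILES: 14 C, 3 N, 1 O, 1 S.
Implicit hydrogens by atom environment:
  6 × C (aromatic): 1 H each → 6
  5 × C (aromatic): no H
  3 × C: no H
  2 × N: 2 H each → 4
  1 × N (aromatic): no H
  1 × O: no H
  1 × S: 1 H
  Total hydrogens = 11.
Molecular formula: C14H11N3OS

C14H11N3OS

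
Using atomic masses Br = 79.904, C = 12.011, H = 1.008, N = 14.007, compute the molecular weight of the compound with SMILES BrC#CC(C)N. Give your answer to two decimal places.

Molecular formula: C4H6BrN.
M = 1×79.904 + 4×12.011 + 6×1.008 + 1×14.007 = 148.00 g/mol.

148.00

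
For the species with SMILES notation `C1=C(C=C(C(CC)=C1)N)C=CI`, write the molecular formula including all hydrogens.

C10H12IN

Heavy atoms from the SMILES: 10 C, 1 I, 1 N.
Implicit hydrogens by atom environment:
  3 × C (aromatic): 1 H each → 3
  3 × C (aromatic): no H
  2 × C: 1 H each → 2
  1 × C: 3 H
  1 × C: 2 H
  1 × I: no H
  1 × N: 2 H
  Total hydrogens = 12.
Molecular formula: C10H12IN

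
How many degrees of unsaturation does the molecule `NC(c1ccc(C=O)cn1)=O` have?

6

Molecular formula from the SMILES: C7H6N2O2.
DoU = (2C + 2 + N − H − X)/2 = (2·7 + 2 + 2 − 6 − 0)/2 = 12/2 = 6.
(Structurally: 1 ring(s) + 5 π bond(s) = 6.)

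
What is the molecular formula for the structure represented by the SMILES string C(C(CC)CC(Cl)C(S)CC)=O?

C9H17ClOS

Heavy atoms from the SMILES: 9 C, 1 Cl, 1 O, 1 S.
Implicit hydrogens by atom environment:
  4 × C: 1 H each → 4
  3 × C: 2 H each → 6
  2 × C: 3 H each → 6
  1 × Cl: no H
  1 × O: no H
  1 × S: 1 H
  Total hydrogens = 17.
Molecular formula: C9H17ClOS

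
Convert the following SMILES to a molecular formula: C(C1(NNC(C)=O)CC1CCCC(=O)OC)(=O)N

Heavy atoms from the SMILES: 11 C, 3 N, 4 O.
Implicit hydrogens by atom environment:
  4 × C: 2 H each → 8
  4 × C: no H
  4 × O: no H
  2 × C: 3 H each → 6
  2 × N: 1 H each → 2
  1 × C: 1 H
  1 × N: 2 H
  Total hydrogens = 19.
Molecular formula: C11H19N3O4

C11H19N3O4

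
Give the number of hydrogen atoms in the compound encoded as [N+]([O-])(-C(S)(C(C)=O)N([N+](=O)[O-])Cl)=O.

4

Hydrogens are implicit in SMILES; fill each atom to its normal valence:
  3 × O: no H
  2 × C: no H
  2 × N (charge +1): no H
  2 × O (charge -1): no H
  1 × C: 3 H
  1 × Cl: no H
  1 × N: no H
  1 × S: 1 H
  Total hydrogens = 4.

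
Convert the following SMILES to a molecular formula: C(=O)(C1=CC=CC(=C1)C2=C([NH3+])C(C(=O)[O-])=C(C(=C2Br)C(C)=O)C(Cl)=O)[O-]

Heavy atoms from the SMILES: 1 Br, 17 C, 1 Cl, 1 N, 6 O.
Implicit hydrogens by atom environment:
  8 × C (aromatic): no H
  4 × C (aromatic): 1 H each → 4
  4 × C: no H
  4 × O: no H
  2 × O (charge -1): no H
  1 × Br: no H
  1 × C: 3 H
  1 × Cl: no H
  1 × N (charge +1): 3 H
  Total hydrogens = 10.
Net charge -1.
Molecular formula: C17H10BrClNO6-

C17H10BrClNO6-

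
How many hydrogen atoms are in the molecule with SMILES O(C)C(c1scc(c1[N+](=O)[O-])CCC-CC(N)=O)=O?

Hydrogens are implicit in SMILES; fill each atom to its normal valence:
  4 × C: 2 H each → 8
  4 × O: no H
  3 × C (aromatic): no H
  2 × C: no H
  1 × C: 3 H
  1 × C (aromatic): 1 H
  1 × N: 2 H
  1 × N (charge +1): no H
  1 × O (charge -1): no H
  1 × S (aromatic): no H
  Total hydrogens = 14.

14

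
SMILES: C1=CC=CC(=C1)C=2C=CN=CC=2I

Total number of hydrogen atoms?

Hydrogens are implicit in SMILES; fill each atom to its normal valence:
  8 × C (aromatic): 1 H each → 8
  3 × C (aromatic): no H
  1 × I: no H
  1 × N (aromatic): no H
  Total hydrogens = 8.

8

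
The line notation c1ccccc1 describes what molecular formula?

C6H6

Heavy atoms from the SMILES: 6 C.
Implicit hydrogens by atom environment:
  6 × C (aromatic): 1 H each → 6
  Total hydrogens = 6.
Molecular formula: C6H6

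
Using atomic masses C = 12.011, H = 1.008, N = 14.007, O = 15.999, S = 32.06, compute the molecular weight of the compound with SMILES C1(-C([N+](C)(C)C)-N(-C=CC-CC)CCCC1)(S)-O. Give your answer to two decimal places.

Molecular formula: C14H29N2OS+.
M = 14×12.011 + 29×1.008 + 2×14.007 + 1×15.999 + 1×32.06 = 273.46 g/mol.

273.46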